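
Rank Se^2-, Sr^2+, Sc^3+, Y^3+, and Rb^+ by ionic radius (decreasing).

Electron counts and nuclear charges: Sc^3+ has 18 e⁻ (Z=21), Y^3+ has 36 e⁻ (Z=39), Sr^2+ has 36 e⁻ (Z=38), Rb^+ has 36 e⁻ (Z=37), Se^2- has 36 e⁻ (Z=34). Sc^3+ < Y^3+ (same group, period 4 vs 5); Y^3+ < Sr^2+ (both 36 e⁻, Z=39>38); Sr^2+ < Rb^+ (isoelectronic, higher Z=38 is smaller); Rb^+ < Se^2- (isoelectronic, higher Z=37 is smaller).

Se^2- > Rb^+ > Sr^2+ > Y^3+ > Sc^3+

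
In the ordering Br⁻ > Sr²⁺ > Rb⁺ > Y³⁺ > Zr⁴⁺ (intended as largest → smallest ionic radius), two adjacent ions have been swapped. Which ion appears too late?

Rb⁺

Scanning neighbour by neighbour, only Sr²⁺/Rb⁺ violates a trend: they are isoelectronic (36 e⁻) and Sr has more protons than Rb (38 vs 37), making Sr²⁺ smaller. That makes Rb⁺ the one sitting a position late relative to where it belongs.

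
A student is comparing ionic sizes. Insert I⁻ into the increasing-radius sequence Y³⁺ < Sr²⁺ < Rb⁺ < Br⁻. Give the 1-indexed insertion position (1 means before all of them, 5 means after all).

5

First list Z and electron count for each: Y³⁺ (Z=39, 36 e⁻), Sr²⁺ (Z=38, 36 e⁻), Rb⁺ (Z=37, 36 e⁻), Br⁻ (Z=35, 36 e⁻), I⁻ (Z=53, 54 e⁻). Y³⁺ < Sr²⁺ (isoelectronic, higher Z=39 is smaller); Sr²⁺ < Rb⁺ (both 36 e⁻, Z=38>37); Rb⁺ < Br⁻ (both 36 e⁻, Z=37>35); Br⁻ < I⁻ (same group, period 4 vs 5).
With I⁻ included the full order is Y³⁺ < Sr²⁺ < Rb⁺ < Br⁻ < I⁻, so it takes position 5.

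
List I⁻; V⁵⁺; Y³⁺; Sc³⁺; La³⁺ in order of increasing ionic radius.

V⁵⁺ < Sc³⁺ < Y³⁺ < La³⁺ < I⁻

Electron counts and nuclear charges: V⁵⁺ has 18 e⁻ (Z=23), Sc³⁺ has 18 e⁻ (Z=21), Y³⁺ has 36 e⁻ (Z=39), La³⁺ has 54 e⁻ (Z=57), I⁻ has 54 e⁻ (Z=53). V⁵⁺ < Sc³⁺ (both 18 e⁻, Z=23>21); Sc³⁺ < Y³⁺ (same group, period 4 vs 5); Y³⁺ < La³⁺ (same group, period 5 vs 6); La³⁺ < I⁻ (both 54 e⁻, Z=57>53).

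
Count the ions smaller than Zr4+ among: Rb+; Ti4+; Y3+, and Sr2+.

1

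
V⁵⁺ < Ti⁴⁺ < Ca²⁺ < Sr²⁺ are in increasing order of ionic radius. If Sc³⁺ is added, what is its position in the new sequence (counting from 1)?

Tabulating Z and e⁻: V⁵⁺: 18 e⁻, Z=23, Ti⁴⁺: 18 e⁻, Z=22, Sc³⁺: 18 e⁻, Z=21, Ca²⁺: 18 e⁻, Z=20, Sr²⁺: 36 e⁻, Z=38. V⁵⁺ < Ti⁴⁺ (isoelectronic, higher Z=23 is smaller); Ti⁴⁺ < Sc³⁺ (both 18 e⁻, Z=22>21); Sc³⁺ < Ca²⁺ (isoelectronic, higher Z=21 is smaller); Ca²⁺ < Sr²⁺ (same group, period 4 vs 5).
With Sc³⁺ included the full order is V⁵⁺ < Ti⁴⁺ < Sc³⁺ < Ca²⁺ < Sr²⁺, so it takes position 3.

3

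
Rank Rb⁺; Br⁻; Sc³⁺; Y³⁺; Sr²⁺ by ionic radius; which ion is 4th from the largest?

Sc³⁺ (Z=21, 18 e⁻), Y³⁺ (Z=39, 36 e⁻), Sr²⁺ (Z=38, 36 e⁻), Rb⁺ (Z=37, 36 e⁻), Br⁻ (Z=35, 36 e⁻). Sc³⁺ < Y³⁺ (same group, 1 shell fewer); Y³⁺ < Sr²⁺ (isoelectronic, higher Z=39 is smaller); Sr²⁺ < Rb⁺ (both 36 e⁻, Z=38>37); Rb⁺ < Br⁻ (both 36 e⁻, Z=37>35).
That gives Sc³⁺ < Y³⁺ < Sr²⁺ < Rb⁺ < Br⁻. From the largest end, number 4 is Y³⁺.

Y³⁺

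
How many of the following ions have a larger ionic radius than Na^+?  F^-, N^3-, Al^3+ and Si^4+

2

These species are isoelectronic with 10 electrons. The only difference is the number of protons: Si^4+ (Z=14), Al^3+ (Z=13), Na^+ (Z=11), F^- (Z=9), N^3- (Z=7). The strongest nuclear pull (Si^4+) gives the smallest ion.
Overall: Si^4+ < Al^3+ < Na^+ < F^- < N^3-. Na^+ has 2 below it and 2 above. So 2 are larger.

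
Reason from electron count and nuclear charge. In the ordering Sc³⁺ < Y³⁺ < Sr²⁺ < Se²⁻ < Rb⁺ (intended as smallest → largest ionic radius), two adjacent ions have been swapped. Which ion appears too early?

Check each adjacent pair. Se²⁻ and Rb⁺ are reversed: they are isoelectronic (36 e⁻) and Rb has more protons than Se (37 vs 34), making Rb⁺ smaller. No other neighbouring pair contradicts the periodic trends, so Se²⁻ is the ion listed too early.

Se²⁻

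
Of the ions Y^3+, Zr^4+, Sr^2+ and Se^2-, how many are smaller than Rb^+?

These species are isoelectronic with 36 electrons. The only difference is the number of protons: Zr^4+ (Z=40), Y^3+ (Z=39), Sr^2+ (Z=38), Rb^+ (Z=37), Se^2- (Z=34). The strongest nuclear pull (Zr^4+) gives the smallest ion.
Placing each against Rb^+: smaller — Zr^4+, Y^3+, Sr^2+; larger — Se^2-. Count: 3.

3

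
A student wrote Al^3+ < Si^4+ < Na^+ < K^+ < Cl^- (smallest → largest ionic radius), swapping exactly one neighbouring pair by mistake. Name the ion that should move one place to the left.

Si^4+

The pair Al^3+, Si^4+ is the wrong way round — both have 10 electrons but Z(Si)=14 > Z(Al)=13, so Si^4+ should be the smaller of the two. All other adjacent pairs agree with periodic trends, so Si^4+ is the misplaced ion.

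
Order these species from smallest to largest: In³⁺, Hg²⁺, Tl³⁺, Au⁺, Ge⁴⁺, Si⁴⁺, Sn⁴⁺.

Work out protons and electrons: Si⁴⁺ (Z=14, 10 e⁻), Ge⁴⁺ (Z=32, 28 e⁻), Sn⁴⁺ (Z=50, 46 e⁻), In³⁺ (Z=49, 46 e⁻), Tl³⁺ (Z=81, 78 e⁻), Hg²⁺ (Z=80, 78 e⁻), Au⁺ (Z=79, 78 e⁻). Si⁴⁺ < Ge⁴⁺ (same group, 1 shell fewer); Ge⁴⁺ < Sn⁴⁺ (same group, period 4 vs 5); Sn⁴⁺ < In³⁺ (isoelectronic, higher Z=50 is smaller); In³⁺ < Tl³⁺ (same group, period 5 vs 6); Tl³⁺ < Hg²⁺ (both 78 e⁻, Z=81>80); Hg²⁺ < Au⁺ (isoelectronic, higher Z=80 is smaller).

Si⁴⁺ < Ge⁴⁺ < Sn⁴⁺ < In³⁺ < Tl³⁺ < Hg²⁺ < Au⁺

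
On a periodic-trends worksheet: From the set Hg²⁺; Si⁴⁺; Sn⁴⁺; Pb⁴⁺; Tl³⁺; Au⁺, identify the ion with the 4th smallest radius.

Tl³⁺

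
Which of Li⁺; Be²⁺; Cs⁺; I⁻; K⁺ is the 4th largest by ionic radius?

Work out protons and electrons: Be²⁺ (Z=4, 2 e⁻), Li⁺ (Z=3, 2 e⁻), K⁺ (Z=19, 18 e⁻), Cs⁺ (Z=55, 54 e⁻), I⁻ (Z=53, 54 e⁻). Be²⁺ < Li⁺ (isoelectronic, higher Z=4 is smaller); Li⁺ < K⁺ (same group, period 2 vs 4); K⁺ < Cs⁺ (same group, 2 shells fewer); Cs⁺ < I⁻ (both 54 e⁻, Z=55>53).
Ordering: Be²⁺ < Li⁺ < K⁺ < Cs⁺ < I⁻. The 4th largest is Li⁺.

Li⁺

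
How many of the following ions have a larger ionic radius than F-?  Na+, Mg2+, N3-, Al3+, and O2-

2

All of these have 10 electrons (isoelectronic). With the same electron cloud, the ion with the most protons pulls it in tightest. Nuclear charges: Al3+ (Z=13), Mg2+ (Z=12), Na+ (Z=11), F- (Z=9), O2- (Z=8), N3- (Z=7). Highest Z is smallest.
Relative to F-, the ions that are larger are O2-, N3-. Count: 2.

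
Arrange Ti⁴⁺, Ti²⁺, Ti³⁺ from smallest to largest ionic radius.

Ti⁴⁺ < Ti³⁺ < Ti²⁺

For a single element, ionic radius drops as positive charge rises — Ti⁴⁺ < Ti²⁺.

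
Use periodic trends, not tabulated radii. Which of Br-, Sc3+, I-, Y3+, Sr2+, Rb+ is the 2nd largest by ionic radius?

First list Z and electron count for each: Sc3+: 18 e⁻, Z=21, Y3+: 36 e⁻, Z=39, Sr2+: 36 e⁻, Z=38, Rb+: 36 e⁻, Z=37, Br-: 36 e⁻, Z=35, I-: 54 e⁻, Z=53. Sc3+ < Y3+ (same group, 1 shell fewer); Y3+ < Sr2+ (both 36 e⁻, Z=39>38); Sr2+ < Rb+ (isoelectronic, higher Z=38 is smaller); Rb+ < Br- (isoelectronic, higher Z=37 is smaller); Br- < I- (same group, 1 shell fewer).
Ordering: Sc3+ < Y3+ < Sr2+ < Rb+ < Br- < I-. The 2nd largest is Br-.

Br-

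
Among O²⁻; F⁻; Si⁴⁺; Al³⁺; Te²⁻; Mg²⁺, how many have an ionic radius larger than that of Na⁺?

Tabulating Z and e⁻: Si⁴⁺ has 10 e⁻ (Z=14), Al³⁺ has 10 e⁻ (Z=13), Mg²⁺ has 10 e⁻ (Z=12), Na⁺ has 10 e⁻ (Z=11), F⁻ has 10 e⁻ (Z=9), O²⁻ has 10 e⁻ (Z=8), Te²⁻ has 54 e⁻ (Z=52). Si⁴⁺ < Al³⁺ (both 10 e⁻, Z=14>13); Al³⁺ < Mg²⁺ (isoelectronic, higher Z=13 is smaller); Mg²⁺ < Na⁺ (both 10 e⁻, Z=12>11); Na⁺ < F⁻ (both 10 e⁻, Z=11>9); F⁻ < O²⁻ (both 10 e⁻, Z=9>8); O²⁻ < Te²⁻ (same group, period 2 vs 5).
Overall: Si⁴⁺ < Al³⁺ < Mg²⁺ < Na⁺ < F⁻ < O²⁻ < Te²⁻. Na⁺ has 3 below it and 3 above. Count: 3.

3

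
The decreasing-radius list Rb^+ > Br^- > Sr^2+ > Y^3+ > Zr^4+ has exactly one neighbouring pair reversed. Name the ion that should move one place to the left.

Br^-

Scanning neighbour by neighbour, only Rb^+/Br^- violates a trend: both have 36 electrons but Z(Rb)=37 > Z(Br)=35, so Rb^+ should be the smaller of the two. That makes Br^- the one sitting a position late relative to where it belongs.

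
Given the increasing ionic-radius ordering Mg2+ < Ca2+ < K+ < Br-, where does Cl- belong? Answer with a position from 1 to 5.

Work out protons and electrons: Mg2+ has 10 e⁻ (Z=12), Ca2+ has 18 e⁻ (Z=20), K+ has 18 e⁻ (Z=19), Cl- has 18 e⁻ (Z=17), Br- has 36 e⁻ (Z=35). Mg2+ < Ca2+ (same group, period 3 vs 4); Ca2+ < K+ (both 18 e⁻, Z=20>19); K+ < Cl- (both 18 e⁻, Z=19>17); Cl- < Br- (same group, 1 shell fewer).
The complete sequence is Mg2+ < Ca2+ < K+ < Cl- < Br-. Cl- sits at position 4.

4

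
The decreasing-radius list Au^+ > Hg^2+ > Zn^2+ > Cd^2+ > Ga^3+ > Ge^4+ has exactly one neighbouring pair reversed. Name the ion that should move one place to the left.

Compare adjacent ions: Zn^2+ and Cd^2+ are in one column with the same charge; the lighter period-4 ion has one fewer shell and is smaller — yet in this decreasing list Zn^2+ sits before Cd^2+. Nothing else is reversed, so Cd^2+ should move one place to the left.

Cd^2+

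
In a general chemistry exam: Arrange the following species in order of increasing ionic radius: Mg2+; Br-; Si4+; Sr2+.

Si4+ < Mg2+ < Sr2+ < Br-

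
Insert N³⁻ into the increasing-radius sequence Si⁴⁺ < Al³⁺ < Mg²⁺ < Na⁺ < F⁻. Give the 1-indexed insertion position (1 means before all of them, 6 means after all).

All of these have 10 electrons (isoelectronic). With the same electron cloud, the ion with the most protons pulls it in tightest. Nuclear charges: Si⁴⁺ (Z=14), Al³⁺ (Z=13), Mg²⁺ (Z=12), Na⁺ (Z=11), F⁻ (Z=9), N³⁻ (Z=7). Highest Z is smallest.
The complete sequence is Si⁴⁺ < Al³⁺ < Mg²⁺ < Na⁺ < F⁻ < N³⁻. N³⁻ sits at position 6.

6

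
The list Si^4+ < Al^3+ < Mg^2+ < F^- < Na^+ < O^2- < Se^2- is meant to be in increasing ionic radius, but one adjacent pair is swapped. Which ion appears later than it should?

Na^+

Compare adjacent ions: they are isoelectronic (10 e⁻) and Na has more protons than F (11 vs 9), making Na^+ smaller — yet in this increasing list F^- sits before Na^+. Nothing else is reversed, so Na^+ should move one place to the left.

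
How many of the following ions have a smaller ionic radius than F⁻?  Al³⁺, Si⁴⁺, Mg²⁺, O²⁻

Each ion has 10 electrons. The ranking follows nuclear charge in reverse — greater Z gives a smaller radius. Si⁴⁺ (Z=14), Al³⁺ (Z=13), Mg²⁺ (Z=12), F⁻ (Z=9), O²⁻ (Z=8).
Ordering all of them (including F⁻) by radius gives Si⁴⁺ < Al³⁺ < Mg²⁺ < F⁻ < O²⁻. So 3 are smaller.

3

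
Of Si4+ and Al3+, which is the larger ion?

Al3+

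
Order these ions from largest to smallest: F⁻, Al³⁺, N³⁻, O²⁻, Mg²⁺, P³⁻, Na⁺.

Al³⁺ (Z=13, 10 e⁻), Mg²⁺ (Z=12, 10 e⁻), Na⁺ (Z=11, 10 e⁻), F⁻ (Z=9, 10 e⁻), O²⁻ (Z=8, 10 e⁻), N³⁻ (Z=7, 10 e⁻), P³⁻ (Z=15, 18 e⁻). Al³⁺ < Mg²⁺ (isoelectronic, higher Z=13 is smaller); Mg²⁺ < Na⁺ (isoelectronic, higher Z=12 is smaller); Na⁺ < F⁻ (both 10 e⁻, Z=11>9); F⁻ < O²⁻ (isoelectronic, higher Z=9 is smaller); O²⁻ < N³⁻ (both 10 e⁻, Z=8>7); N³⁻ < P³⁻ (same group, 1 shell fewer).

P³⁻ > N³⁻ > O²⁻ > F⁻ > Na⁺ > Mg²⁺ > Al³⁺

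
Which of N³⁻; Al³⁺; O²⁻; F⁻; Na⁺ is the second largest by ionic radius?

O²⁻

These species are isoelectronic with 10 electrons. The only difference is the number of protons: Al³⁺ (Z=13), Na⁺ (Z=11), F⁻ (Z=9), O²⁻ (Z=8), N³⁻ (Z=7). The strongest nuclear pull (Al³⁺) gives the smallest ion.
So the order is Al³⁺ < Na⁺ < F⁻ < O²⁻ < N³⁻; the 2nd-largest ion is O²⁻.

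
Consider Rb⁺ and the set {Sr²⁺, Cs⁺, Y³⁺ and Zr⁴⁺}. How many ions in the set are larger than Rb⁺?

1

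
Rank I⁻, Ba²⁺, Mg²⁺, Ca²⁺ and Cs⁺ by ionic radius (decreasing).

I⁻ > Cs⁺ > Ba²⁺ > Ca²⁺ > Mg²⁺

Mg²⁺: 10 e⁻, Z=12, Ca²⁺: 18 e⁻, Z=20, Ba²⁺: 54 e⁻, Z=56, Cs⁺: 54 e⁻, Z=55, I⁻: 54 e⁻, Z=53. Mg²⁺ < Ca²⁺ (same group, period 3 vs 4); Ca²⁺ < Ba²⁺ (same group, 2 shells fewer); Ba²⁺ < Cs⁺ (isoelectronic, higher Z=56 is smaller); Cs⁺ < I⁻ (both 54 e⁻, Z=55>53).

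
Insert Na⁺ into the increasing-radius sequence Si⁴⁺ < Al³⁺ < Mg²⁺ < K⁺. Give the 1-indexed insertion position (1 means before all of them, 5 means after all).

Electron counts and nuclear charges: Si⁴⁺ (Z=14, 10 e⁻), Al³⁺ (Z=13, 10 e⁻), Mg²⁺ (Z=12, 10 e⁻), Na⁺ (Z=11, 10 e⁻), K⁺ (Z=19, 18 e⁻). Si⁴⁺ < Al³⁺ (isoelectronic, higher Z=14 is smaller); Al³⁺ < Mg²⁺ (isoelectronic, higher Z=13 is smaller); Mg²⁺ < Na⁺ (both 10 e⁻, Z=12>11); Na⁺ < K⁺ (same group, period 3 vs 4).
Merged order: Si⁴⁺ < Al³⁺ < Mg²⁺ < Na⁺ < K⁺ — Na⁺ is number 4.

4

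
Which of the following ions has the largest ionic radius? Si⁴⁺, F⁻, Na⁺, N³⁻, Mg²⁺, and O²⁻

All of these have 10 electrons (isoelectronic). With the same electron cloud, the ion with the most protons pulls it in tightest. Nuclear charges: Si⁴⁺ (Z=14), Mg²⁺ (Z=12), Na⁺ (Z=11), F⁻ (Z=9), O²⁻ (Z=8), N³⁻ (Z=7). Highest Z is smallest.

N³⁻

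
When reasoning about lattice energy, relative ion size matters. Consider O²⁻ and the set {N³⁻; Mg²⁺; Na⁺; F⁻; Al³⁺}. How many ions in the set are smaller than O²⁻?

These species are isoelectronic with 10 electrons. The only difference is the number of protons: Al³⁺ (Z=13), Mg²⁺ (Z=12), Na⁺ (Z=11), F⁻ (Z=9), O²⁻ (Z=8), N³⁻ (Z=7). The strongest nuclear pull (Al³⁺) gives the smallest ion.
Overall: Al³⁺ < Mg²⁺ < Na⁺ < F⁻ < O²⁻ < N³⁻. O²⁻ has 4 below it and 1 above. Count: 4.

4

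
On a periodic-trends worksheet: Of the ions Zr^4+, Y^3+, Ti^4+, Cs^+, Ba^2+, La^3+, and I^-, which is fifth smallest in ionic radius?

Ti^4+ (Z=22, 18 e⁻), Zr^4+ (Z=40, 36 e⁻), Y^3+ (Z=39, 36 e⁻), La^3+ (Z=57, 54 e⁻), Ba^2+ (Z=56, 54 e⁻), Cs^+ (Z=55, 54 e⁻), I^- (Z=53, 54 e⁻). Ti^4+ < Zr^4+ (same group, 1 shell fewer); Zr^4+ < Y^3+ (isoelectronic, higher Z=40 is smaller); Y^3+ < La^3+ (same group, period 5 vs 6); La^3+ < Ba^2+ (both 54 e⁻, Z=57>56); Ba^2+ < Cs^+ (isoelectronic, higher Z=56 is smaller); Cs^+ < I^- (both 54 e⁻, Z=55>53).
That gives Ti^4+ < Zr^4+ < Y^3+ < La^3+ < Ba^2+ < Cs^+ < I^-. From the smallest end, number 5 is Ba^2+.

Ba^2+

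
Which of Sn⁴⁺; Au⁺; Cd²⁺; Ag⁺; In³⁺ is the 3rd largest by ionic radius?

Work out protons and electrons: Sn⁴⁺ has 46 e⁻ (Z=50), In³⁺ has 46 e⁻ (Z=49), Cd²⁺ has 46 e⁻ (Z=48), Ag⁺ has 46 e⁻ (Z=47), Au⁺ has 78 e⁻ (Z=79). Sn⁴⁺ < In³⁺ (isoelectronic, higher Z=50 is smaller); In³⁺ < Cd²⁺ (both 46 e⁻, Z=49>48); Cd²⁺ < Ag⁺ (isoelectronic, higher Z=48 is smaller); Ag⁺ < Au⁺ (same group, period 5 vs 6).
So the order is Sn⁴⁺ < In³⁺ < Cd²⁺ < Ag⁺ < Au⁺; the 3rd-largest ion is Cd²⁺.

Cd²⁺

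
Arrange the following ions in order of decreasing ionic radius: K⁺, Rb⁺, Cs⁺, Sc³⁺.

First list Z and electron count for each: Sc³⁺ (Z=21, 18 e⁻), K⁺ (Z=19, 18 e⁻), Rb⁺ (Z=37, 36 e⁻), Cs⁺ (Z=55, 54 e⁻). Sc³⁺ < K⁺ (both 18 e⁻, Z=21>19); K⁺ < Rb⁺ (same group, 1 shell fewer); Rb⁺ < Cs⁺ (same group, period 5 vs 6).

Cs⁺ > Rb⁺ > K⁺ > Sc³⁺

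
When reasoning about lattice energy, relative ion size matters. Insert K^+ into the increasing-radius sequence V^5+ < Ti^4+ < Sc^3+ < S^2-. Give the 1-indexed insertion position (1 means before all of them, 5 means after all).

These species are isoelectronic with 18 electrons. The only difference is the number of protons: V^5+ (Z=23), Ti^4+ (Z=22), Sc^3+ (Z=21), K^+ (Z=19), S^2- (Z=16). The strongest nuclear pull (V^5+) gives the smallest ion.
Putting K^+ in gives V^5+ < Ti^4+ < Sc^3+ < K^+ < S^2-; it lands at slot 4.

4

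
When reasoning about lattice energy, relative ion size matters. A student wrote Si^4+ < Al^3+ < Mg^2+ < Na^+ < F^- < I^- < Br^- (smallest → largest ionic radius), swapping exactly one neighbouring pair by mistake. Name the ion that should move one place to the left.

Br^-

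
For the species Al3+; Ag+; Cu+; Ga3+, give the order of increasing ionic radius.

Al3+ < Ga3+ < Cu+ < Ag+

Tabulating Z and e⁻: Al3+: 10 e⁻, Z=13, Ga3+: 28 e⁻, Z=31, Cu+: 28 e⁻, Z=29, Ag+: 46 e⁻, Z=47. Al3+ < Ga3+ (same group, period 3 vs 4); Ga3+ < Cu+ (both 28 e⁻, Z=31>29); Cu+ < Ag+ (same group, period 4 vs 5).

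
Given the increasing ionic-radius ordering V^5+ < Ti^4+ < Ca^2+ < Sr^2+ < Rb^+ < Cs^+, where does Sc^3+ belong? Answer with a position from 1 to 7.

Tabulating Z and e⁻: V^5+ has 18 e⁻ (Z=23), Ti^4+ has 18 e⁻ (Z=22), Sc^3+ has 18 e⁻ (Z=21), Ca^2+ has 18 e⁻ (Z=20), Sr^2+ has 36 e⁻ (Z=38), Rb^+ has 36 e⁻ (Z=37), Cs^+ has 54 e⁻ (Z=55). V^5+ < Ti^4+ (both 18 e⁻, Z=23>22); Ti^4+ < Sc^3+ (both 18 e⁻, Z=22>21); Sc^3+ < Ca^2+ (both 18 e⁻, Z=21>20); Ca^2+ < Sr^2+ (same group, 1 shell fewer); Sr^2+ < Rb^+ (both 36 e⁻, Z=38>37); Rb^+ < Cs^+ (same group, period 5 vs 6).
The complete sequence is V^5+ < Ti^4+ < Sc^3+ < Ca^2+ < Sr^2+ < Rb^+ < Cs^+. Sc^3+ sits at position 3.

3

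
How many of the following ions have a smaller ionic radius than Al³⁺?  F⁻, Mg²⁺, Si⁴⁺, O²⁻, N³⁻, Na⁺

1

Each ion has 10 electrons. The ranking follows nuclear charge in reverse — greater Z gives a smaller radius. Si⁴⁺ (Z=14), Al³⁺ (Z=13), Mg²⁺ (Z=12), Na⁺ (Z=11), F⁻ (Z=9), O²⁻ (Z=8), N³⁻ (Z=7).
Ordering all of them (including Al³⁺) by radius gives Si⁴⁺ < Al³⁺ < Mg²⁺ < Na⁺ < F⁻ < O²⁻ < N³⁻. That's 1.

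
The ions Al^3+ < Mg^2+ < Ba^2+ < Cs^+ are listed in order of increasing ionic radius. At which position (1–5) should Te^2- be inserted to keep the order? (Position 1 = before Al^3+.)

5

Work out protons and electrons: Al^3+: 10 e⁻, Z=13, Mg^2+: 10 e⁻, Z=12, Ba^2+: 54 e⁻, Z=56, Cs^+: 54 e⁻, Z=55, Te^2-: 54 e⁻, Z=52. Al^3+ < Mg^2+ (both 10 e⁻, Z=13>12); Mg^2+ < Ba^2+ (same group, 3 shells fewer); Ba^2+ < Cs^+ (isoelectronic, higher Z=56 is smaller); Cs^+ < Te^2- (both 54 e⁻, Z=55>52).
Merged order: Al^3+ < Mg^2+ < Ba^2+ < Cs^+ < Te^2- — Te^2- is number 5.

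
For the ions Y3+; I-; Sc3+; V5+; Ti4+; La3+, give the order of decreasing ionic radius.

I- > La3+ > Y3+ > Sc3+ > Ti4+ > V5+

V5+ (Z=23, 18 e⁻), Ti4+ (Z=22, 18 e⁻), Sc3+ (Z=21, 18 e⁻), Y3+ (Z=39, 36 e⁻), La3+ (Z=57, 54 e⁻), I- (Z=53, 54 e⁻). V5+ < Ti4+ (both 18 e⁻, Z=23>22); Ti4+ < Sc3+ (both 18 e⁻, Z=22>21); Sc3+ < Y3+ (same group, period 4 vs 5); Y3+ < La3+ (same group, 1 shell fewer); La3+ < I- (isoelectronic, higher Z=57 is smaller).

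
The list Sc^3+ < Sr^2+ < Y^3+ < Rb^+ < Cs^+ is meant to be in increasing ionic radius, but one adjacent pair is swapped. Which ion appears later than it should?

Scanning neighbour by neighbour, only Sr^2+/Y^3+ violates a trend: Y^3+ and Sr^2+ share 36 electrons; the higher nuclear charge on Y (Z=39) contracts it more, so Y^3+ < Sr^2+. That makes Y^3+ the one sitting a position late relative to where it belongs.

Y^3+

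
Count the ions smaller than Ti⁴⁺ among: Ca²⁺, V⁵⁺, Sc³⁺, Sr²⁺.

1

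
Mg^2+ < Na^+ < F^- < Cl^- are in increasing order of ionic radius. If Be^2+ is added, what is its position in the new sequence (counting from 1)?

Electron counts and nuclear charges: Be^2+: 2 e⁻, Z=4, Mg^2+: 10 e⁻, Z=12, Na^+: 10 e⁻, Z=11, F^-: 10 e⁻, Z=9, Cl^-: 18 e⁻, Z=17. Be^2+ < Mg^2+ (same group, 1 shell fewer); Mg^2+ < Na^+ (both 10 e⁻, Z=12>11); Na^+ < F^- (both 10 e⁻, Z=11>9); F^- < Cl^- (same group, 1 shell fewer).
Merged order: Be^2+ < Mg^2+ < Na^+ < F^- < Cl^- — Be^2+ is number 1.

1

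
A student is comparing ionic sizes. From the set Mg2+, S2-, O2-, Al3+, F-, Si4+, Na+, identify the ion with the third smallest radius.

Mg2+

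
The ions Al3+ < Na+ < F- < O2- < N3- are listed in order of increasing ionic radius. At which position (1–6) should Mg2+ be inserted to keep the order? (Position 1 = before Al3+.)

2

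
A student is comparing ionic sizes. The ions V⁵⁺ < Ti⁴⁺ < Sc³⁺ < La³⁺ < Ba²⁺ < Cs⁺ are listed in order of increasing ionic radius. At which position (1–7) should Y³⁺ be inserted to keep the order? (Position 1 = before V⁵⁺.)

4

First list Z and electron count for each: V⁵⁺ (Z=23, 18 e⁻), Ti⁴⁺ (Z=22, 18 e⁻), Sc³⁺ (Z=21, 18 e⁻), Y³⁺ (Z=39, 36 e⁻), La³⁺ (Z=57, 54 e⁻), Ba²⁺ (Z=56, 54 e⁻), Cs⁺ (Z=55, 54 e⁻). V⁵⁺ < Ti⁴⁺ (both 18 e⁻, Z=23>22); Ti⁴⁺ < Sc³⁺ (isoelectronic, higher Z=22 is smaller); Sc³⁺ < Y³⁺ (same group, period 4 vs 5); Y³⁺ < La³⁺ (same group, 1 shell fewer); La³⁺ < Ba²⁺ (both 54 e⁻, Z=57>56); Ba²⁺ < Cs⁺ (both 54 e⁻, Z=56>55).
Putting Y³⁺ in gives V⁵⁺ < Ti⁴⁺ < Sc³⁺ < Y³⁺ < La³⁺ < Ba²⁺ < Cs⁺; it lands at slot 4.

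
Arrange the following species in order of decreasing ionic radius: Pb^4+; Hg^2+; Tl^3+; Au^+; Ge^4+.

Au^+ > Hg^2+ > Tl^3+ > Pb^4+ > Ge^4+

Ge^4+: 28 e⁻, Z=32, Pb^4+: 78 e⁻, Z=82, Tl^3+: 78 e⁻, Z=81, Hg^2+: 78 e⁻, Z=80, Au^+: 78 e⁻, Z=79. Ge^4+ < Pb^4+ (same group, 2 shells fewer); Pb^4+ < Tl^3+ (both 78 e⁻, Z=82>81); Tl^3+ < Hg^2+ (isoelectronic, higher Z=81 is smaller); Hg^2+ < Au^+ (both 78 e⁻, Z=80>79).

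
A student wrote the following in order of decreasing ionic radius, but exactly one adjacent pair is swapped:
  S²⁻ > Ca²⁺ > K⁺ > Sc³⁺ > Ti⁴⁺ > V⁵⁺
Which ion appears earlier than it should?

The pair Ca²⁺, K⁺ is the wrong way round — both have 18 electrons but Z(Ca)=20 > Z(K)=19, so Ca²⁺ should be the smaller of the two. All other adjacent pairs agree with periodic trends, so Ca²⁺ is the misplaced ion.

Ca²⁺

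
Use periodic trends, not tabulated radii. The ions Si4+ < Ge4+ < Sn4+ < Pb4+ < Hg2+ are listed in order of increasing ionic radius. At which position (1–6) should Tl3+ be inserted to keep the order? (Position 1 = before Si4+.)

5

First list Z and electron count for each: Si4+: 10 e⁻, Z=14, Ge4+: 28 e⁻, Z=32, Sn4+: 46 e⁻, Z=50, Pb4+: 78 e⁻, Z=82, Tl3+: 78 e⁻, Z=81, Hg2+: 78 e⁻, Z=80. Si4+ < Ge4+ (same group, period 3 vs 4); Ge4+ < Sn4+ (same group, period 4 vs 5); Sn4+ < Pb4+ (same group, period 5 vs 6); Pb4+ < Tl3+ (both 78 e⁻, Z=82>81); Tl3+ < Hg2+ (isoelectronic, higher Z=81 is smaller).
Putting Tl3+ in gives Si4+ < Ge4+ < Sn4+ < Pb4+ < Tl3+ < Hg2+; it lands at slot 5.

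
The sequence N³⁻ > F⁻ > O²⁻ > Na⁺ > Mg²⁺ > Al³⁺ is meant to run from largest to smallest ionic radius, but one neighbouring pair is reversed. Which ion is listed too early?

Scanning neighbour by neighbour, only F⁻/O²⁻ violates a trend: they are isoelectronic (10 e⁻) and F has more protons than O (9 vs 8), making F⁻ smaller. That makes F⁻ the one sitting a position early relative to where it belongs.

F⁻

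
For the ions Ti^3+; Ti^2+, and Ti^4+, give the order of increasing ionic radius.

Ti^4+ < Ti^3+ < Ti^2+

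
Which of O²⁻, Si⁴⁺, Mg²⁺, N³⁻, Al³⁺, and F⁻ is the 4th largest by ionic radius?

Isoelectronic series (10 e⁻ each). Size is set by nuclear charge: more protons means a smaller ion. Si⁴⁺ (Z=14), Al³⁺ (Z=13), Mg²⁺ (Z=12), F⁻ (Z=9), O²⁻ (Z=8), N³⁻ (Z=7).
That gives Si⁴⁺ < Al³⁺ < Mg²⁺ < F⁻ < O²⁻ < N³⁻. From the largest end, number 4 is Mg²⁺.

Mg²⁺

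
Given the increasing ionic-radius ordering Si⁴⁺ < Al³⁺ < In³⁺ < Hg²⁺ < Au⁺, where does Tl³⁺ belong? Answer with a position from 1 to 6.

4

Work out protons and electrons: Si⁴⁺ has 10 e⁻ (Z=14), Al³⁺ has 10 e⁻ (Z=13), In³⁺ has 46 e⁻ (Z=49), Tl³⁺ has 78 e⁻ (Z=81), Hg²⁺ has 78 e⁻ (Z=80), Au⁺ has 78 e⁻ (Z=79). Si⁴⁺ < Al³⁺ (isoelectronic, higher Z=14 is smaller); Al³⁺ < In³⁺ (same group, period 3 vs 5); In³⁺ < Tl³⁺ (same group, period 5 vs 6); Tl³⁺ < Hg²⁺ (isoelectronic, higher Z=81 is smaller); Hg²⁺ < Au⁺ (both 78 e⁻, Z=80>79).
With Tl³⁺ included the full order is Si⁴⁺ < Al³⁺ < In³⁺ < Tl³⁺ < Hg²⁺ < Au⁺, so it takes position 4.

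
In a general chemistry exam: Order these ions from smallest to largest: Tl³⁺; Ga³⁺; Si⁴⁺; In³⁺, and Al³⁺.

Si⁴⁺ < Al³⁺ < Ga³⁺ < In³⁺ < Tl³⁺

Work out protons and electrons: Si⁴⁺: 10 e⁻, Z=14, Al³⁺: 10 e⁻, Z=13, Ga³⁺: 28 e⁻, Z=31, In³⁺: 46 e⁻, Z=49, Tl³⁺: 78 e⁻, Z=81. Si⁴⁺ < Al³⁺ (both 10 e⁻, Z=14>13); Al³⁺ < Ga³⁺ (same group, period 3 vs 4); Ga³⁺ < In³⁺ (same group, 1 shell fewer); In³⁺ < Tl³⁺ (same group, period 5 vs 6).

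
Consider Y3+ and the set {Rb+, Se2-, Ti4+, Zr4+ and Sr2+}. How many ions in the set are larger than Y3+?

Ti4+ has 18 e⁻ (Z=22), Zr4+ has 36 e⁻ (Z=40), Y3+ has 36 e⁻ (Z=39), Sr2+ has 36 e⁻ (Z=38), Rb+ has 36 e⁻ (Z=37), Se2- has 36 e⁻ (Z=34). Ti4+ < Zr4+ (same group, 1 shell fewer); Zr4+ < Y3+ (isoelectronic, higher Z=40 is smaller); Y3+ < Sr2+ (isoelectronic, higher Z=39 is smaller); Sr2+ < Rb+ (isoelectronic, higher Z=38 is smaller); Rb+ < Se2- (isoelectronic, higher Z=37 is smaller).
Placing each against Y3+: smaller — Ti4+, Zr4+; larger — Sr2+, Rb+, Se2-. So 3 are larger.

3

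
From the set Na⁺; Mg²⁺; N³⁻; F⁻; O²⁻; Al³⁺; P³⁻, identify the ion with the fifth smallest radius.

O²⁻

Al³⁺ has 10 e⁻ (Z=13), Mg²⁺ has 10 e⁻ (Z=12), Na⁺ has 10 e⁻ (Z=11), F⁻ has 10 e⁻ (Z=9), O²⁻ has 10 e⁻ (Z=8), N³⁻ has 10 e⁻ (Z=7), P³⁻ has 18 e⁻ (Z=15). Al³⁺ < Mg²⁺ (both 10 e⁻, Z=13>12); Mg²⁺ < Na⁺ (both 10 e⁻, Z=12>11); Na⁺ < F⁻ (isoelectronic, higher Z=11 is smaller); F⁻ < O²⁻ (both 10 e⁻, Z=9>8); O²⁻ < N³⁻ (both 10 e⁻, Z=8>7); N³⁻ < P³⁻ (same group, period 2 vs 3).
So the order is Al³⁺ < Mg²⁺ < Na⁺ < F⁻ < O²⁻ < N³⁻ < P³⁻; the 5th-smallest ion is O²⁻.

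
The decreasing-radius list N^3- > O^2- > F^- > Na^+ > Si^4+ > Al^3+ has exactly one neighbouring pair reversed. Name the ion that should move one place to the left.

Scanning neighbour by neighbour, only Si^4+/Al^3+ violates a trend: both have 10 electrons but Z(Si)=14 > Z(Al)=13, so Si^4+ should be the smaller of the two. That makes Al^3+ the one sitting a position late relative to where it belongs.

Al^3+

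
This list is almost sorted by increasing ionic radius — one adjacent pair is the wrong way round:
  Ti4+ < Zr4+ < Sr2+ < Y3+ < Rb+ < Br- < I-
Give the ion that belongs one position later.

Scanning neighbour by neighbour, only Sr2+/Y3+ violates a trend: they are isoelectronic (36 e⁻) and Y has more protons than Sr (39 vs 38), making Y3+ smaller. That makes Sr2+ the one sitting a position early relative to where it belongs.

Sr2+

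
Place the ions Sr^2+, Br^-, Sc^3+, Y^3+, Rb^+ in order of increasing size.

Electron counts and nuclear charges: Sc^3+ has 18 e⁻ (Z=21), Y^3+ has 36 e⁻ (Z=39), Sr^2+ has 36 e⁻ (Z=38), Rb^+ has 36 e⁻ (Z=37), Br^- has 36 e⁻ (Z=35). Sc^3+ < Y^3+ (same group, period 4 vs 5); Y^3+ < Sr^2+ (isoelectronic, higher Z=39 is smaller); Sr^2+ < Rb^+ (isoelectronic, higher Z=38 is smaller); Rb^+ < Br^- (both 36 e⁻, Z=37>35).

Sc^3+ < Y^3+ < Sr^2+ < Rb^+ < Br^-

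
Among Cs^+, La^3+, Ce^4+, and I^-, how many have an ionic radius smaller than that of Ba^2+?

2

Each ion has 54 electrons. The ranking follows nuclear charge in reverse — greater Z gives a smaller radius. Ce^4+ (Z=58), La^3+ (Z=57), Ba^2+ (Z=56), Cs^+ (Z=55), I^- (Z=53).
Relative to Ba^2+, the ions that are smaller are Ce^4+, La^3+. So 2 are smaller.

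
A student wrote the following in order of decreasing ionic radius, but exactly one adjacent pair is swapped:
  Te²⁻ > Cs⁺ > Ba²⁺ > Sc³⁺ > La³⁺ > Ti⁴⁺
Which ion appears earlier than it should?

Compare adjacent ions: same group and charge — period 4 sits above period 6, so Sc³⁺ is smaller — yet in this decreasing list Sc³⁺ sits before La³⁺. Nothing else is reversed, so Sc³⁺ should move one place to the right.

Sc³⁺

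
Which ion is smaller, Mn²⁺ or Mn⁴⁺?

Mn⁴⁺

For a single element, ionic radius drops as positive charge rises — Mn⁴⁺ < Mn²⁺.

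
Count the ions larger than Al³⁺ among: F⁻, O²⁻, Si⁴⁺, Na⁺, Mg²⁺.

4

Isoelectronic series (10 e⁻ each). Size is set by nuclear charge: more protons means a smaller ion. Si⁴⁺ (Z=14), Al³⁺ (Z=13), Mg²⁺ (Z=12), Na⁺ (Z=11), F⁻ (Z=9), O²⁻ (Z=8).
Relative to Al³⁺, the ions that are larger are Mg²⁺, Na⁺, F⁻, O²⁻. That's 4.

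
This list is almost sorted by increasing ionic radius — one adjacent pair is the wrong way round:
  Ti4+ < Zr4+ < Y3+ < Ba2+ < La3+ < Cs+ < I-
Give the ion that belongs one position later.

Ba2+

The pair Ba2+, La3+ is the wrong way round — both have 54 electrons but Z(La)=57 > Z(Ba)=56, so La3+ should be the smaller of the two. All other adjacent pairs agree with periodic trends, so Ba2+ is the misplaced ion.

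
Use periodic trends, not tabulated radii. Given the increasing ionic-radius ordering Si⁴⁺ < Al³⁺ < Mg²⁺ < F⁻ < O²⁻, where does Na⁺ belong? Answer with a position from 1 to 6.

4

All of these have 10 electrons (isoelectronic). With the same electron cloud, the ion with the most protons pulls it in tightest. Nuclear charges: Si⁴⁺ (Z=14), Al³⁺ (Z=13), Mg²⁺ (Z=12), Na⁺ (Z=11), F⁻ (Z=9), O²⁻ (Z=8). Highest Z is smallest.
Merged order: Si⁴⁺ < Al³⁺ < Mg²⁺ < Na⁺ < F⁻ < O²⁻ — Na⁺ is number 4.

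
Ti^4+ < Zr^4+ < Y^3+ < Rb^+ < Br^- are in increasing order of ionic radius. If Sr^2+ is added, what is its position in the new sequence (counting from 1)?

4

Electron counts and nuclear charges: Ti^4+: 18 e⁻, Z=22, Zr^4+: 36 e⁻, Z=40, Y^3+: 36 e⁻, Z=39, Sr^2+: 36 e⁻, Z=38, Rb^+: 36 e⁻, Z=37, Br^-: 36 e⁻, Z=35. Ti^4+ < Zr^4+ (same group, period 4 vs 5); Zr^4+ < Y^3+ (both 36 e⁻, Z=40>39); Y^3+ < Sr^2+ (isoelectronic, higher Z=39 is smaller); Sr^2+ < Rb^+ (both 36 e⁻, Z=38>37); Rb^+ < Br^- (isoelectronic, higher Z=37 is smaller).
With Sr^2+ included the full order is Ti^4+ < Zr^4+ < Y^3+ < Sr^2+ < Rb^+ < Br^-, so it takes position 4.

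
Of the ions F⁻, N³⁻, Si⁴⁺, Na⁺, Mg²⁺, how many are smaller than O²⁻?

4

Isoelectronic series (10 e⁻ each). Size is set by nuclear charge: more protons means a smaller ion. Si⁴⁺ (Z=14), Mg²⁺ (Z=12), Na⁺ (Z=11), F⁻ (Z=9), O²⁻ (Z=8), N³⁻ (Z=7).
Relative to O²⁻, the ions that are smaller are Si⁴⁺, Mg²⁺, Na⁺, F⁻. That's 4.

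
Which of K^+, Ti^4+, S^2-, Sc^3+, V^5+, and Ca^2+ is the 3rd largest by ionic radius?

These species are isoelectronic with 18 electrons. The only difference is the number of protons: V^5+ (Z=23), Ti^4+ (Z=22), Sc^3+ (Z=21), Ca^2+ (Z=20), K^+ (Z=19), S^2- (Z=16). The strongest nuclear pull (V^5+) gives the smallest ion.
Ordering: V^5+ < Ti^4+ < Sc^3+ < Ca^2+ < K^+ < S^2-. The 3rd largest is Ca^2+.

Ca^2+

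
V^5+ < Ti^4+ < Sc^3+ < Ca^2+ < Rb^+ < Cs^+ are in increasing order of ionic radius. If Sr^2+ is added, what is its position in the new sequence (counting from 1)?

5

Work out protons and electrons: V^5+: 18 e⁻, Z=23, Ti^4+: 18 e⁻, Z=22, Sc^3+: 18 e⁻, Z=21, Ca^2+: 18 e⁻, Z=20, Sr^2+: 36 e⁻, Z=38, Rb^+: 36 e⁻, Z=37, Cs^+: 54 e⁻, Z=55. V^5+ < Ti^4+ (both 18 e⁻, Z=23>22); Ti^4+ < Sc^3+ (isoelectronic, higher Z=22 is smaller); Sc^3+ < Ca^2+ (isoelectronic, higher Z=21 is smaller); Ca^2+ < Sr^2+ (same group, period 4 vs 5); Sr^2+ < Rb^+ (isoelectronic, higher Z=38 is smaller); Rb^+ < Cs^+ (same group, period 5 vs 6).
Putting Sr^2+ in gives V^5+ < Ti^4+ < Sc^3+ < Ca^2+ < Sr^2+ < Rb^+ < Cs^+; it lands at slot 5.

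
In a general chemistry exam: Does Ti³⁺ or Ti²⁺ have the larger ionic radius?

Ti²⁺

These are all Ti ions. Removing more electrons (higher positive charge) pulls the remaining electrons in closer, so Ti³⁺ is smallest and Ti²⁺ is largest.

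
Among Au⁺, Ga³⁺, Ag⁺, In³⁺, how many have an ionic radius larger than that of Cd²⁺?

Ga³⁺ (Z=31, 28 e⁻), In³⁺ (Z=49, 46 e⁻), Cd²⁺ (Z=48, 46 e⁻), Ag⁺ (Z=47, 46 e⁻), Au⁺ (Z=79, 78 e⁻). Ga³⁺ < In³⁺ (same group, 1 shell fewer); In³⁺ < Cd²⁺ (both 46 e⁻, Z=49>48); Cd²⁺ < Ag⁺ (both 46 e⁻, Z=48>47); Ag⁺ < Au⁺ (same group, 1 shell fewer).
Ordering all of them (including Cd²⁺) by radius gives Ga³⁺ < In³⁺ < Cd²⁺ < Ag⁺ < Au⁺. Count: 2.

2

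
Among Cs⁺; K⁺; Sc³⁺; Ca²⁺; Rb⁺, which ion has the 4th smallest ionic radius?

Work out protons and electrons: Sc³⁺: 18 e⁻, Z=21, Ca²⁺: 18 e⁻, Z=20, K⁺: 18 e⁻, Z=19, Rb⁺: 36 e⁻, Z=37, Cs⁺: 54 e⁻, Z=55. Sc³⁺ < Ca²⁺ (isoelectronic, higher Z=21 is smaller); Ca²⁺ < K⁺ (isoelectronic, higher Z=20 is smaller); K⁺ < Rb⁺ (same group, 1 shell fewer); Rb⁺ < Cs⁺ (same group, period 5 vs 6).
So the order is Sc³⁺ < Ca²⁺ < K⁺ < Rb⁺ < Cs⁺; the 4th-smallest ion is Rb⁺.

Rb⁺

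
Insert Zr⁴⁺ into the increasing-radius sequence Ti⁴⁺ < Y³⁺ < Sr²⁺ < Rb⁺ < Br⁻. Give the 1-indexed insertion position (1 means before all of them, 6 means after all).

2

Tabulating Z and e⁻: Ti⁴⁺: 18 e⁻, Z=22, Zr⁴⁺: 36 e⁻, Z=40, Y³⁺: 36 e⁻, Z=39, Sr²⁺: 36 e⁻, Z=38, Rb⁺: 36 e⁻, Z=37, Br⁻: 36 e⁻, Z=35. Ti⁴⁺ < Zr⁴⁺ (same group, 1 shell fewer); Zr⁴⁺ < Y³⁺ (both 36 e⁻, Z=40>39); Y³⁺ < Sr²⁺ (both 36 e⁻, Z=39>38); Sr²⁺ < Rb⁺ (both 36 e⁻, Z=38>37); Rb⁺ < Br⁻ (isoelectronic, higher Z=37 is smaller).
The complete sequence is Ti⁴⁺ < Zr⁴⁺ < Y³⁺ < Sr²⁺ < Rb⁺ < Br⁻. Zr⁴⁺ sits at position 2.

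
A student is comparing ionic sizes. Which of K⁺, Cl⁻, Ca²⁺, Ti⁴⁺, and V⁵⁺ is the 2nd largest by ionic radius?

K⁺

Each ion has 18 electrons. The ranking follows nuclear charge in reverse — greater Z gives a smaller radius. V⁵⁺ (Z=23), Ti⁴⁺ (Z=22), Ca²⁺ (Z=20), K⁺ (Z=19), Cl⁻ (Z=17).
That gives V⁵⁺ < Ti⁴⁺ < Ca²⁺ < K⁺ < Cl⁻. From the largest end, number 2 is K⁺.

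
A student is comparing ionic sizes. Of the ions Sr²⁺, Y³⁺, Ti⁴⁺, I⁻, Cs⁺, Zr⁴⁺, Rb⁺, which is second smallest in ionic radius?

Zr⁴⁺

Electron counts and nuclear charges: Ti⁴⁺ (Z=22, 18 e⁻), Zr⁴⁺ (Z=40, 36 e⁻), Y³⁺ (Z=39, 36 e⁻), Sr²⁺ (Z=38, 36 e⁻), Rb⁺ (Z=37, 36 e⁻), Cs⁺ (Z=55, 54 e⁻), I⁻ (Z=53, 54 e⁻). Ti⁴⁺ < Zr⁴⁺ (same group, period 4 vs 5); Zr⁴⁺ < Y³⁺ (both 36 e⁻, Z=40>39); Y³⁺ < Sr²⁺ (isoelectronic, higher Z=39 is smaller); Sr²⁺ < Rb⁺ (isoelectronic, higher Z=38 is smaller); Rb⁺ < Cs⁺ (same group, 1 shell fewer); Cs⁺ < I⁻ (both 54 e⁻, Z=55>53).
Full ascending order: Ti⁴⁺ < Zr⁴⁺ < Y³⁺ < Sr²⁺ < Rb⁺ < Cs⁺ < I⁻. Counting from the smallest, position 2 is Zr⁴⁺.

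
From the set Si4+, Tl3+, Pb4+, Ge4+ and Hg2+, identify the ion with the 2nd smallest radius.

Electron counts and nuclear charges: Si4+ has 10 e⁻ (Z=14), Ge4+ has 28 e⁻ (Z=32), Pb4+ has 78 e⁻ (Z=82), Tl3+ has 78 e⁻ (Z=81), Hg2+ has 78 e⁻ (Z=80). Si4+ < Ge4+ (same group, period 3 vs 4); Ge4+ < Pb4+ (same group, 2 shells fewer); Pb4+ < Tl3+ (both 78 e⁻, Z=82>81); Tl3+ < Hg2+ (both 78 e⁻, Z=81>80).
Full ascending order: Si4+ < Ge4+ < Pb4+ < Tl3+ < Hg2+. Counting from the smallest, position 2 is Ge4+.

Ge4+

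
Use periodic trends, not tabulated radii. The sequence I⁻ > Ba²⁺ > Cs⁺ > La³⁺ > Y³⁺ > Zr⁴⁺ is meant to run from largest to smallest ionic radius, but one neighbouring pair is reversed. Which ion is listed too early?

Check each adjacent pair. Ba²⁺ and Cs⁺ are reversed: both have 54 electrons but Z(Ba)=56 > Z(Cs)=55, so Ba²⁺ should be the smaller of the two. No other neighbouring pair contradicts the periodic trends, so Ba²⁺ is the ion listed too early.

Ba²⁺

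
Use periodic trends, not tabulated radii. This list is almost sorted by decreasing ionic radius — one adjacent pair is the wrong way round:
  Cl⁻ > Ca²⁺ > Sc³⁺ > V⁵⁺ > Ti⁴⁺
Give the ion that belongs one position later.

The pair V⁵⁺, Ti⁴⁺ is the wrong way round — they are isoelectronic (18 e⁻) and V has more protons than Ti (23 vs 22), making V⁵⁺ smaller. All other adjacent pairs agree with periodic trends, so V⁵⁺ is the misplaced ion.

V⁵⁺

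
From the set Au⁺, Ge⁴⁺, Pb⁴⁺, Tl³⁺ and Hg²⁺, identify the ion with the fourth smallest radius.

Work out protons and electrons: Ge⁴⁺: 28 e⁻, Z=32, Pb⁴⁺: 78 e⁻, Z=82, Tl³⁺: 78 e⁻, Z=81, Hg²⁺: 78 e⁻, Z=80, Au⁺: 78 e⁻, Z=79. Ge⁴⁺ < Pb⁴⁺ (same group, 2 shells fewer); Pb⁴⁺ < Tl³⁺ (both 78 e⁻, Z=82>81); Tl³⁺ < Hg²⁺ (both 78 e⁻, Z=81>80); Hg²⁺ < Au⁺ (isoelectronic, higher Z=80 is smaller).
Full ascending order: Ge⁴⁺ < Pb⁴⁺ < Tl³⁺ < Hg²⁺ < Au⁺. Counting from the smallest, position 4 is Hg²⁺.

Hg²⁺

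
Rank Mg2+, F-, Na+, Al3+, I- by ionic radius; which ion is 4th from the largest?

Mg2+

First list Z and electron count for each: Al3+: 10 e⁻, Z=13, Mg2+: 10 e⁻, Z=12, Na+: 10 e⁻, Z=11, F-: 10 e⁻, Z=9, I-: 54 e⁻, Z=53. Al3+ < Mg2+ (isoelectronic, higher Z=13 is smaller); Mg2+ < Na+ (both 10 e⁻, Z=12>11); Na+ < F- (isoelectronic, higher Z=11 is smaller); F- < I- (same group, 3 shells fewer).
Ordering: Al3+ < Mg2+ < Na+ < F- < I-. The 4th largest is Mg2+.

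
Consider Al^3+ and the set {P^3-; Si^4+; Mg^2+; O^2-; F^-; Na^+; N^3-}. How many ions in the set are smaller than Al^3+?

Tabulating Z and e⁻: Si^4+ (Z=14, 10 e⁻), Al^3+ (Z=13, 10 e⁻), Mg^2+ (Z=12, 10 e⁻), Na^+ (Z=11, 10 e⁻), F^- (Z=9, 10 e⁻), O^2- (Z=8, 10 e⁻), N^3- (Z=7, 10 e⁻), P^3- (Z=15, 18 e⁻). Si^4+ < Al^3+ (isoelectronic, higher Z=14 is smaller); Al^3+ < Mg^2+ (both 10 e⁻, Z=13>12); Mg^2+ < Na^+ (isoelectronic, higher Z=12 is smaller); Na^+ < F^- (isoelectronic, higher Z=11 is smaller); F^- < O^2- (both 10 e⁻, Z=9>8); O^2- < N^3- (isoelectronic, higher Z=8 is smaller); N^3- < P^3- (same group, 1 shell fewer).
Relative to Al^3+, the ions that are smaller are Si^4+. That's 1.

1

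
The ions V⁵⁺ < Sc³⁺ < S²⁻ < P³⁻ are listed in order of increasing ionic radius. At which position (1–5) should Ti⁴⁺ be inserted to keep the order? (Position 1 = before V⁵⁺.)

All of these have 18 electrons (isoelectronic). With the same electron cloud, the ion with the most protons pulls it in tightest. Nuclear charges: V⁵⁺ (Z=23), Ti⁴⁺ (Z=22), Sc³⁺ (Z=21), S²⁻ (Z=16), P³⁻ (Z=15). Highest Z is smallest.
The complete sequence is V⁵⁺ < Ti⁴⁺ < Sc³⁺ < S²⁻ < P³⁻. Ti⁴⁺ sits at position 2.

2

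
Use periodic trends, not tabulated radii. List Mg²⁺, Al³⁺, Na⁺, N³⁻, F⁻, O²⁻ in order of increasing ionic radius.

Isoelectronic series (10 e⁻ each). Size is set by nuclear charge: more protons means a smaller ion. Al³⁺ (Z=13), Mg²⁺ (Z=12), Na⁺ (Z=11), F⁻ (Z=9), O²⁻ (Z=8), N³⁻ (Z=7).

Al³⁺ < Mg²⁺ < Na⁺ < F⁻ < O²⁻ < N³⁻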